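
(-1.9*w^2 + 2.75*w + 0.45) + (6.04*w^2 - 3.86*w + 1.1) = 4.14*w^2 - 1.11*w + 1.55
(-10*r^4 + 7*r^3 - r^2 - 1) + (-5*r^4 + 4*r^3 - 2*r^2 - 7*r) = -15*r^4 + 11*r^3 - 3*r^2 - 7*r - 1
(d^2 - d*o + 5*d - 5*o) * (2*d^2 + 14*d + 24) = 2*d^4 - 2*d^3*o + 24*d^3 - 24*d^2*o + 94*d^2 - 94*d*o + 120*d - 120*o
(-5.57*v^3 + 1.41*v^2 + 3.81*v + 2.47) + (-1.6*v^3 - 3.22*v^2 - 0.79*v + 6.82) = -7.17*v^3 - 1.81*v^2 + 3.02*v + 9.29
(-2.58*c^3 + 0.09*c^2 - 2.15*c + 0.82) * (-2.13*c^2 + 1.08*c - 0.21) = 5.4954*c^5 - 2.9781*c^4 + 5.2185*c^3 - 4.0875*c^2 + 1.3371*c - 0.1722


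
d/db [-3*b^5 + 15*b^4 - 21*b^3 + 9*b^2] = 3*b*(-5*b^3 + 20*b^2 - 21*b + 6)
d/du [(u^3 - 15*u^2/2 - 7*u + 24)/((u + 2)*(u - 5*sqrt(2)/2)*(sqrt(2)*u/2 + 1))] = (-6*u^2 + 19*sqrt(2)*u^2 - 68*sqrt(2)*u + 72 + 95*sqrt(2))/(2*u^4 - 6*sqrt(2)*u^3 - 11*u^2 + 30*sqrt(2)*u + 50)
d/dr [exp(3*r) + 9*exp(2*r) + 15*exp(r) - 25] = 3*(exp(2*r) + 6*exp(r) + 5)*exp(r)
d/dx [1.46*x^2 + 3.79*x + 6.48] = 2.92*x + 3.79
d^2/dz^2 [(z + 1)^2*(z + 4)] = 6*z + 12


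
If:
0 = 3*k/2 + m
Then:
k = -2*m/3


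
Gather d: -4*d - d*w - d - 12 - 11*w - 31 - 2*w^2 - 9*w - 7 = d*(-w - 5) - 2*w^2 - 20*w - 50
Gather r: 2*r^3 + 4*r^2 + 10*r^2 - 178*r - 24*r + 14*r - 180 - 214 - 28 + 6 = 2*r^3 + 14*r^2 - 188*r - 416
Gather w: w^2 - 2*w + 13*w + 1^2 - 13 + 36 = w^2 + 11*w + 24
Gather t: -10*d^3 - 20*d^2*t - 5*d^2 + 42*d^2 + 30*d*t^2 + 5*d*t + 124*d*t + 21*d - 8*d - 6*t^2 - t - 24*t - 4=-10*d^3 + 37*d^2 + 13*d + t^2*(30*d - 6) + t*(-20*d^2 + 129*d - 25) - 4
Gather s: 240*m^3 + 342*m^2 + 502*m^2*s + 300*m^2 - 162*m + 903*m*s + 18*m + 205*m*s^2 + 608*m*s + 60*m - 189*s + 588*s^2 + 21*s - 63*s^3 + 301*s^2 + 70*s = 240*m^3 + 642*m^2 - 84*m - 63*s^3 + s^2*(205*m + 889) + s*(502*m^2 + 1511*m - 98)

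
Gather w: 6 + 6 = 12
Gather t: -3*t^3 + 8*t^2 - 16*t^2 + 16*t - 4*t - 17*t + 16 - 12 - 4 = -3*t^3 - 8*t^2 - 5*t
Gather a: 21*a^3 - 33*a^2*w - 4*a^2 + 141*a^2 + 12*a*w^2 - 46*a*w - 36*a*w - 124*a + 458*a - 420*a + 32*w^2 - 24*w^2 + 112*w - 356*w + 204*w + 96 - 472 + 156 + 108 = 21*a^3 + a^2*(137 - 33*w) + a*(12*w^2 - 82*w - 86) + 8*w^2 - 40*w - 112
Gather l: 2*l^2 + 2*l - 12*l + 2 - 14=2*l^2 - 10*l - 12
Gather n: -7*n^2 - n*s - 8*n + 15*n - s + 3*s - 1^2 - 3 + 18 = -7*n^2 + n*(7 - s) + 2*s + 14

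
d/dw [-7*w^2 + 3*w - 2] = 3 - 14*w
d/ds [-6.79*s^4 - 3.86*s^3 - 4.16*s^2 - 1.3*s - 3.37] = -27.16*s^3 - 11.58*s^2 - 8.32*s - 1.3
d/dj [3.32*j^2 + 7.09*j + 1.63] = 6.64*j + 7.09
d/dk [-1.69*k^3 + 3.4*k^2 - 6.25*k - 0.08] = -5.07*k^2 + 6.8*k - 6.25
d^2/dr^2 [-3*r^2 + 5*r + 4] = -6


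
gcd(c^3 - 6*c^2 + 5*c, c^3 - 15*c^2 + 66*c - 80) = c - 5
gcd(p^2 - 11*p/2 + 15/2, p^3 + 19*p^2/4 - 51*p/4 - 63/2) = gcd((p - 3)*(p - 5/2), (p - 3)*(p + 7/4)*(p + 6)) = p - 3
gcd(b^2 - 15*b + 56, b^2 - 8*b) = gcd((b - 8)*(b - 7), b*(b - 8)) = b - 8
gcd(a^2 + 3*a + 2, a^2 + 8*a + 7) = a + 1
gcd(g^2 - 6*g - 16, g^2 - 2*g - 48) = g - 8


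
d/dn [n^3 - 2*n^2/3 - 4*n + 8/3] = 3*n^2 - 4*n/3 - 4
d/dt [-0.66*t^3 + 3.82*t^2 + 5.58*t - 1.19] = -1.98*t^2 + 7.64*t + 5.58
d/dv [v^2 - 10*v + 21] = 2*v - 10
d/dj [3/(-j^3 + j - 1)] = 3*(3*j^2 - 1)/(j^3 - j + 1)^2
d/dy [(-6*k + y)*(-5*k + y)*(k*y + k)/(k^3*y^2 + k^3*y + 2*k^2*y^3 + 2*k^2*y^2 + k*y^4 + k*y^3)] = (-30*k^3 - 90*k^2*y + 23*k*y^2 - y^3)/(y^2*(k^3 + 3*k^2*y + 3*k*y^2 + y^3))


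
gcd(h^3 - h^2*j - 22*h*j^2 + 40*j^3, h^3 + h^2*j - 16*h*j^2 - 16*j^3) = h - 4*j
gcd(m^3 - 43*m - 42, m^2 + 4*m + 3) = m + 1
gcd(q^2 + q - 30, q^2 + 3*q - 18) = q + 6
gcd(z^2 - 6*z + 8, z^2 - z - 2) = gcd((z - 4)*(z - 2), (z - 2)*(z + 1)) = z - 2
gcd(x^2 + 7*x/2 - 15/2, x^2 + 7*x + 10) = x + 5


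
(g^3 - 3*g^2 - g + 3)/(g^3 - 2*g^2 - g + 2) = (g - 3)/(g - 2)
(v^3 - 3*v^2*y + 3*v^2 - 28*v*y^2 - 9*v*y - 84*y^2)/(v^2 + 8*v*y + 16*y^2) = (v^2 - 7*v*y + 3*v - 21*y)/(v + 4*y)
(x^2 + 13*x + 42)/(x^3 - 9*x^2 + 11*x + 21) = (x^2 + 13*x + 42)/(x^3 - 9*x^2 + 11*x + 21)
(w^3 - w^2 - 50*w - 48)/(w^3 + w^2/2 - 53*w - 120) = 2*(w + 1)/(2*w + 5)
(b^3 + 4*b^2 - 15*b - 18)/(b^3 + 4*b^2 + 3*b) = (b^2 + 3*b - 18)/(b*(b + 3))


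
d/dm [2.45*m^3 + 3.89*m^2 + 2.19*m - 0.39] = 7.35*m^2 + 7.78*m + 2.19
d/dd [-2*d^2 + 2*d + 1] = 2 - 4*d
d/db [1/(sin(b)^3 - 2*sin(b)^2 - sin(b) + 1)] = 16*(-3*sin(b)^2 + 4*sin(b) + 1)*cos(b)/(sin(b) + sin(3*b) - 4*cos(2*b))^2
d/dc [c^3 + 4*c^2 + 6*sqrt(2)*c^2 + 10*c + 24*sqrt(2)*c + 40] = 3*c^2 + 8*c + 12*sqrt(2)*c + 10 + 24*sqrt(2)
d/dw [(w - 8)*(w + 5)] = 2*w - 3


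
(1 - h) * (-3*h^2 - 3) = 3*h^3 - 3*h^2 + 3*h - 3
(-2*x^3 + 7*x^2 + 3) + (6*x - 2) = -2*x^3 + 7*x^2 + 6*x + 1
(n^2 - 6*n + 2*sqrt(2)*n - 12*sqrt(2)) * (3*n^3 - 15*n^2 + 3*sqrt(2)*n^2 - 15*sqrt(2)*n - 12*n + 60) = 3*n^5 - 33*n^4 + 9*sqrt(2)*n^4 - 99*sqrt(2)*n^3 + 90*n^3 + 246*sqrt(2)*n^2 + 264*sqrt(2)*n - 720*sqrt(2)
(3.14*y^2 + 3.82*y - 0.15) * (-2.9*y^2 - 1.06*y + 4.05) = -9.106*y^4 - 14.4064*y^3 + 9.1028*y^2 + 15.63*y - 0.6075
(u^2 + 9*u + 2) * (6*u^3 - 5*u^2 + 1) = 6*u^5 + 49*u^4 - 33*u^3 - 9*u^2 + 9*u + 2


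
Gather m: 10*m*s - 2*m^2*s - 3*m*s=-2*m^2*s + 7*m*s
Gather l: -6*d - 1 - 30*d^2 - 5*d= -30*d^2 - 11*d - 1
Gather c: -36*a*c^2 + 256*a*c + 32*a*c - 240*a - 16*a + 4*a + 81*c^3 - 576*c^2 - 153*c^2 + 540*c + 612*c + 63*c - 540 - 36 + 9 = -252*a + 81*c^3 + c^2*(-36*a - 729) + c*(288*a + 1215) - 567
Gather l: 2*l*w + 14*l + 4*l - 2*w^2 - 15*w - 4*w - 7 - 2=l*(2*w + 18) - 2*w^2 - 19*w - 9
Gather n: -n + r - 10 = -n + r - 10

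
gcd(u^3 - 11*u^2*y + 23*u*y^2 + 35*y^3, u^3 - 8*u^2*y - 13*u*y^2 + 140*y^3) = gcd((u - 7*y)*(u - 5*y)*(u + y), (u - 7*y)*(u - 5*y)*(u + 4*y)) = u^2 - 12*u*y + 35*y^2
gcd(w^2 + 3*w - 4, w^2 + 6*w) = 1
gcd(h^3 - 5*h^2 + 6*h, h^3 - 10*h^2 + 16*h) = h^2 - 2*h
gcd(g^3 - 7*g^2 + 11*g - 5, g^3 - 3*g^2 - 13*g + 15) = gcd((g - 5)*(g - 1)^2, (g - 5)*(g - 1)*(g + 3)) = g^2 - 6*g + 5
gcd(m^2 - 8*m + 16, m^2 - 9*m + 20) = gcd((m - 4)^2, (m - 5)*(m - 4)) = m - 4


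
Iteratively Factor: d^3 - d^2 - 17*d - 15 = (d - 5)*(d^2 + 4*d + 3) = (d - 5)*(d + 3)*(d + 1)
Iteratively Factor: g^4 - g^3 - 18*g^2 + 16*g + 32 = (g + 4)*(g^3 - 5*g^2 + 2*g + 8) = (g + 1)*(g + 4)*(g^2 - 6*g + 8) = (g - 2)*(g + 1)*(g + 4)*(g - 4)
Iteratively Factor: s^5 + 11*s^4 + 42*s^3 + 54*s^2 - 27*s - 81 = (s + 3)*(s^4 + 8*s^3 + 18*s^2 - 27) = (s + 3)^2*(s^3 + 5*s^2 + 3*s - 9) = (s + 3)^3*(s^2 + 2*s - 3) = (s + 3)^4*(s - 1)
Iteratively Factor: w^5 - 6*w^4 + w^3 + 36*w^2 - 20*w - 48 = (w - 4)*(w^4 - 2*w^3 - 7*w^2 + 8*w + 12) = (w - 4)*(w - 2)*(w^3 - 7*w - 6) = (w - 4)*(w - 2)*(w + 1)*(w^2 - w - 6) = (w - 4)*(w - 3)*(w - 2)*(w + 1)*(w + 2)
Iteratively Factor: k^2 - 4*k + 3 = (k - 3)*(k - 1)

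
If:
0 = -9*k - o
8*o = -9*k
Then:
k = 0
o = 0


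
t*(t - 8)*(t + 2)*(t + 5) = t^4 - t^3 - 46*t^2 - 80*t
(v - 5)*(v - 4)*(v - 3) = v^3 - 12*v^2 + 47*v - 60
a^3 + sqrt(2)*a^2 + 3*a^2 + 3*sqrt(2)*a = a*(a + 3)*(a + sqrt(2))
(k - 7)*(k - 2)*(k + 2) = k^3 - 7*k^2 - 4*k + 28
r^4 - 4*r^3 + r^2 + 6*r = r*(r - 3)*(r - 2)*(r + 1)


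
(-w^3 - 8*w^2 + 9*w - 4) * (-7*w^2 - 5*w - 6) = 7*w^5 + 61*w^4 - 17*w^3 + 31*w^2 - 34*w + 24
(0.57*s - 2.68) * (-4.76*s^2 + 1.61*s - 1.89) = -2.7132*s^3 + 13.6745*s^2 - 5.3921*s + 5.0652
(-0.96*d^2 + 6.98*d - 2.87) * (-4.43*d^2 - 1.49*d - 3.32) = 4.2528*d^4 - 29.491*d^3 + 5.5011*d^2 - 18.8973*d + 9.5284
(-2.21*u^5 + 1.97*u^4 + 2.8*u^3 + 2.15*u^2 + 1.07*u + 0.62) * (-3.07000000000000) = 6.7847*u^5 - 6.0479*u^4 - 8.596*u^3 - 6.6005*u^2 - 3.2849*u - 1.9034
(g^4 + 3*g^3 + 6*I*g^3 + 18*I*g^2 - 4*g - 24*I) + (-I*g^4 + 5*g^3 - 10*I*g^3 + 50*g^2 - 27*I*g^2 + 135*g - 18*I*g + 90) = g^4 - I*g^4 + 8*g^3 - 4*I*g^3 + 50*g^2 - 9*I*g^2 + 131*g - 18*I*g + 90 - 24*I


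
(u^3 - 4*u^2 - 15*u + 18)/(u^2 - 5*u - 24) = (u^2 - 7*u + 6)/(u - 8)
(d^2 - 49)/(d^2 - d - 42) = (d + 7)/(d + 6)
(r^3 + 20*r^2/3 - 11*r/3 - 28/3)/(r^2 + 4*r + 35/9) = 3*(3*r^3 + 20*r^2 - 11*r - 28)/(9*r^2 + 36*r + 35)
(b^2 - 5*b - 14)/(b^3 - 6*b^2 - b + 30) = (b - 7)/(b^2 - 8*b + 15)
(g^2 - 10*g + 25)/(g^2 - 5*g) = (g - 5)/g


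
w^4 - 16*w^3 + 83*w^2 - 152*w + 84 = (w - 7)*(w - 6)*(w - 2)*(w - 1)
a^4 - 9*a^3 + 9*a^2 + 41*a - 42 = (a - 7)*(a - 3)*(a - 1)*(a + 2)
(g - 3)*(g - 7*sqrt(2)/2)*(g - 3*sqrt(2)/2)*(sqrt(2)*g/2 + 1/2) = sqrt(2)*g^4/2 - 9*g^3/2 - 3*sqrt(2)*g^3/2 + 11*sqrt(2)*g^2/4 + 27*g^2/2 - 33*sqrt(2)*g/4 + 21*g/4 - 63/4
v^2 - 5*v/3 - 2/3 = (v - 2)*(v + 1/3)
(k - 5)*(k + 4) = k^2 - k - 20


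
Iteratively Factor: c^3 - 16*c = (c - 4)*(c^2 + 4*c) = (c - 4)*(c + 4)*(c)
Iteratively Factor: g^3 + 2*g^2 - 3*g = (g)*(g^2 + 2*g - 3) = g*(g + 3)*(g - 1)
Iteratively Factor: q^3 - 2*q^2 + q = (q)*(q^2 - 2*q + 1) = q*(q - 1)*(q - 1)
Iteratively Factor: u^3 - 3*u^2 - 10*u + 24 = (u + 3)*(u^2 - 6*u + 8) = (u - 4)*(u + 3)*(u - 2)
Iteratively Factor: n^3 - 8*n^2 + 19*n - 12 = (n - 3)*(n^2 - 5*n + 4) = (n - 3)*(n - 1)*(n - 4)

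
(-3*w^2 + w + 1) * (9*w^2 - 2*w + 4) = -27*w^4 + 15*w^3 - 5*w^2 + 2*w + 4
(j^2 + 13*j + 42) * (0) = 0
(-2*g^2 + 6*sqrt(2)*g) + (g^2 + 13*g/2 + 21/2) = -g^2 + 13*g/2 + 6*sqrt(2)*g + 21/2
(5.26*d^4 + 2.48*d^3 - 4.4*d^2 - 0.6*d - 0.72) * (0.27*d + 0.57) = 1.4202*d^5 + 3.6678*d^4 + 0.2256*d^3 - 2.67*d^2 - 0.5364*d - 0.4104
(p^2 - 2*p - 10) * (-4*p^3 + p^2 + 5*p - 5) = -4*p^5 + 9*p^4 + 43*p^3 - 25*p^2 - 40*p + 50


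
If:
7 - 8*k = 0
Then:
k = 7/8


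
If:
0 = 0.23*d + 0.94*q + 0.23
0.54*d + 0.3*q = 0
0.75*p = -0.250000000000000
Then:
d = 0.16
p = -0.33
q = -0.28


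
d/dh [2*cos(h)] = -2*sin(h)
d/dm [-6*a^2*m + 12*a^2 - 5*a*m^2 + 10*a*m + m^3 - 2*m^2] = -6*a^2 - 10*a*m + 10*a + 3*m^2 - 4*m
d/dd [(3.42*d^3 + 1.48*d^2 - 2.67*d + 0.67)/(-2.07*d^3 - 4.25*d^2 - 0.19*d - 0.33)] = (-3.5527136788005e-15*d^5 - 11.4714*d^4 - 12.3534*d^3 - 10.8538*d^2 + 4.7182*d + 1.0084)/(4.2849*d^6 + 17.595*d^5 + 18.8491*d^4 + 2.9812*d^3 + 2.8411*d^2 + 0.1254*d + 0.1089)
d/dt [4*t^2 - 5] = 8*t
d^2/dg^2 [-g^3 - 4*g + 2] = -6*g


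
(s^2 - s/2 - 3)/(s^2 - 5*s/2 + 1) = (2*s + 3)/(2*s - 1)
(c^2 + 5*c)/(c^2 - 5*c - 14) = c*(c + 5)/(c^2 - 5*c - 14)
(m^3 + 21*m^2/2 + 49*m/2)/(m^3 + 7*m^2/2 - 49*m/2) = (2*m + 7)/(2*m - 7)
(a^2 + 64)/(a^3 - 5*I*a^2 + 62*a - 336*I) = (a - 8*I)/(a^2 - 13*I*a - 42)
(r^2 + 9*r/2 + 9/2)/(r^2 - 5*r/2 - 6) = (r + 3)/(r - 4)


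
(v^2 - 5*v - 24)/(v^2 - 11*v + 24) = (v + 3)/(v - 3)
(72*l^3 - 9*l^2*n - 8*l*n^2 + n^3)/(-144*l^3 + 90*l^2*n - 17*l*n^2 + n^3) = (-3*l - n)/(6*l - n)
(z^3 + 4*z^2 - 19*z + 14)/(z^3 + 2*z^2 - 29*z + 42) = (z - 1)/(z - 3)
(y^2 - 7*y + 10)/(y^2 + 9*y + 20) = (y^2 - 7*y + 10)/(y^2 + 9*y + 20)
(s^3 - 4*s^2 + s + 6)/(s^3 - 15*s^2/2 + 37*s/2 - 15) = 2*(s + 1)/(2*s - 5)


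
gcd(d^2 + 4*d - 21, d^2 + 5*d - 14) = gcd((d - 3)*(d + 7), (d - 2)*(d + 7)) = d + 7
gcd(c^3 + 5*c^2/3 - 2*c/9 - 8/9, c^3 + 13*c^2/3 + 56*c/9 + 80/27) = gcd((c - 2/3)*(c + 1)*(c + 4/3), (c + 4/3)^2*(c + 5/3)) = c + 4/3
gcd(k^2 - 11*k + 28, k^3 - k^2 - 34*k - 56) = k - 7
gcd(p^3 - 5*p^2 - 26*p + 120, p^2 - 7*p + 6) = p - 6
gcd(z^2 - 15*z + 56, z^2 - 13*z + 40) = z - 8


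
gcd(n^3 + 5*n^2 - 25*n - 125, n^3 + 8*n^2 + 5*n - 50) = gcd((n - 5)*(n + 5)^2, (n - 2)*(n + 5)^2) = n^2 + 10*n + 25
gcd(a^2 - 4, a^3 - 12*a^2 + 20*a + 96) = a + 2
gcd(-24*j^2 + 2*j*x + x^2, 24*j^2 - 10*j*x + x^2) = -4*j + x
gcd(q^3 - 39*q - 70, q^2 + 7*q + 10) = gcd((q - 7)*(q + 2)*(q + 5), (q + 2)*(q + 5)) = q^2 + 7*q + 10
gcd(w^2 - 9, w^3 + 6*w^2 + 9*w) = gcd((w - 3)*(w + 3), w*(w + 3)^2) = w + 3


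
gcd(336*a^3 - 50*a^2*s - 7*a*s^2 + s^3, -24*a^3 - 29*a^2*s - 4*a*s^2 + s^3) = -8*a + s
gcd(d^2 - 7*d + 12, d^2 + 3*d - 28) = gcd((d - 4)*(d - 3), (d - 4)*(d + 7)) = d - 4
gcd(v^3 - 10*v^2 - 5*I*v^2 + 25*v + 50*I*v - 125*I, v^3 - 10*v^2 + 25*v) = v^2 - 10*v + 25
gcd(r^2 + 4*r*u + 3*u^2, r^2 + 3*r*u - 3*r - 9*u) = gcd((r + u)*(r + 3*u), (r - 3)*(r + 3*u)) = r + 3*u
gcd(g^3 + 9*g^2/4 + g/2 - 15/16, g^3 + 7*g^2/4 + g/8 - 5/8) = g^2 + 3*g/4 - 5/8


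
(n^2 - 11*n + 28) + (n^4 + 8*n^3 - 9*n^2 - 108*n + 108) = n^4 + 8*n^3 - 8*n^2 - 119*n + 136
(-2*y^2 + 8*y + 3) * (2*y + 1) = -4*y^3 + 14*y^2 + 14*y + 3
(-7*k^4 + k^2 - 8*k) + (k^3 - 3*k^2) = -7*k^4 + k^3 - 2*k^2 - 8*k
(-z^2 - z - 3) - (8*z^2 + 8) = -9*z^2 - z - 11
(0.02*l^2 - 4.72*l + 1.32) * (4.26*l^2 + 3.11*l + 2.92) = 0.0852*l^4 - 20.045*l^3 - 8.9976*l^2 - 9.6772*l + 3.8544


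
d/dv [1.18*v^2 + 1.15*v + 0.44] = 2.36*v + 1.15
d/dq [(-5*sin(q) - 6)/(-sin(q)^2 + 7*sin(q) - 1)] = (-5*sin(q)^2 - 12*sin(q) + 47)*cos(q)/(sin(q)^2 - 7*sin(q) + 1)^2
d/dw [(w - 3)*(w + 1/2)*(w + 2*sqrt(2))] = 3*w^2 - 5*w + 4*sqrt(2)*w - 5*sqrt(2) - 3/2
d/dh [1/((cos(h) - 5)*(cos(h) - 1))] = 2*(cos(h) - 3)*sin(h)/((cos(h) - 5)^2*(cos(h) - 1)^2)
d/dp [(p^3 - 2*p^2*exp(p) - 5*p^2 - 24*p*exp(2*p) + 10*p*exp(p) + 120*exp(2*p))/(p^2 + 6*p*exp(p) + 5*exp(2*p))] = (-8*p^4*exp(p) + p^4 - 58*p^3*exp(2*p) + 52*p^3*exp(p) - 134*p^2*exp(3*p) + 317*p^2*exp(2*p) - 40*p^2*exp(p) + 650*p*exp(3*p) - 290*p*exp(2*p) - 120*exp(4*p) - 670*exp(3*p))/(p^4 + 12*p^3*exp(p) + 46*p^2*exp(2*p) + 60*p*exp(3*p) + 25*exp(4*p))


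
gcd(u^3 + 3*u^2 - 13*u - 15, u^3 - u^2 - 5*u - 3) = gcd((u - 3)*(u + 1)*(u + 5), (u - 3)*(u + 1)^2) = u^2 - 2*u - 3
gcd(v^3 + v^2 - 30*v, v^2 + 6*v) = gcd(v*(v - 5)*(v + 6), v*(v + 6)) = v^2 + 6*v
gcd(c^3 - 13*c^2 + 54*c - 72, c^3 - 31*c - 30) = c - 6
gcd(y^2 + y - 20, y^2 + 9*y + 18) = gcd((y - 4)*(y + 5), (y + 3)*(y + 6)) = 1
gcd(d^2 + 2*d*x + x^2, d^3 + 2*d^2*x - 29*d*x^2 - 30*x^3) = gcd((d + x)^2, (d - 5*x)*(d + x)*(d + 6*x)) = d + x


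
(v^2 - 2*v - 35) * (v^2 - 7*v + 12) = v^4 - 9*v^3 - 9*v^2 + 221*v - 420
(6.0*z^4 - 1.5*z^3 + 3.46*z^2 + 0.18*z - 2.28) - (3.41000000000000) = 6.0*z^4 - 1.5*z^3 + 3.46*z^2 + 0.18*z - 5.69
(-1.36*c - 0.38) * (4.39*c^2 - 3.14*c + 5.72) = -5.9704*c^3 + 2.6022*c^2 - 6.586*c - 2.1736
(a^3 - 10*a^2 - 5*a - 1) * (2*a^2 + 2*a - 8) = 2*a^5 - 18*a^4 - 38*a^3 + 68*a^2 + 38*a + 8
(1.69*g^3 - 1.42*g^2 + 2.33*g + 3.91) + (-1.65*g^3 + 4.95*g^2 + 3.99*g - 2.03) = 0.04*g^3 + 3.53*g^2 + 6.32*g + 1.88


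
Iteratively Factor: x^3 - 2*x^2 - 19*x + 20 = (x + 4)*(x^2 - 6*x + 5) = (x - 5)*(x + 4)*(x - 1)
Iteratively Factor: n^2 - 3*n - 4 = (n + 1)*(n - 4)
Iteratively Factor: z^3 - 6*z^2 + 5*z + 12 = (z + 1)*(z^2 - 7*z + 12) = (z - 4)*(z + 1)*(z - 3)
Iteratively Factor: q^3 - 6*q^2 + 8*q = (q)*(q^2 - 6*q + 8) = q*(q - 2)*(q - 4)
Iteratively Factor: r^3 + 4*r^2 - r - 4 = (r - 1)*(r^2 + 5*r + 4) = (r - 1)*(r + 1)*(r + 4)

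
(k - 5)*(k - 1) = k^2 - 6*k + 5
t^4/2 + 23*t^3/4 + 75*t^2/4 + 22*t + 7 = (t/2 + 1)*(t + 1/2)*(t + 2)*(t + 7)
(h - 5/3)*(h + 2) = h^2 + h/3 - 10/3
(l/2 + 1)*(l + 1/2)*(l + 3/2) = l^3/2 + 2*l^2 + 19*l/8 + 3/4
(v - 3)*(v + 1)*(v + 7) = v^3 + 5*v^2 - 17*v - 21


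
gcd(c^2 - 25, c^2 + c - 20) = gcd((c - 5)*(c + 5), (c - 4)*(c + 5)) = c + 5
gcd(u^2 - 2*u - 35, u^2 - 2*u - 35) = u^2 - 2*u - 35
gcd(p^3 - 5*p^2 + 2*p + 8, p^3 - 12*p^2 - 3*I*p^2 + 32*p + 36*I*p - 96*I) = p - 4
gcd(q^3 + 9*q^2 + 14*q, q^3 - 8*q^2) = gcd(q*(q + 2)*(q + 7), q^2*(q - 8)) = q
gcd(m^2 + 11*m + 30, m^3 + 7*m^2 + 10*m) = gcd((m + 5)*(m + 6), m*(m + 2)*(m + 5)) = m + 5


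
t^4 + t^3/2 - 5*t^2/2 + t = t*(t - 1)*(t - 1/2)*(t + 2)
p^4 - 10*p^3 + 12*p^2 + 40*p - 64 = (p - 8)*(p - 2)^2*(p + 2)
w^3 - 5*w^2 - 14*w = w*(w - 7)*(w + 2)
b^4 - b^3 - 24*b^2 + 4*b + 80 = (b - 5)*(b - 2)*(b + 2)*(b + 4)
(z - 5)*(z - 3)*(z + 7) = z^3 - z^2 - 41*z + 105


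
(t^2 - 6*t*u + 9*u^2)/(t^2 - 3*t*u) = (t - 3*u)/t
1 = 1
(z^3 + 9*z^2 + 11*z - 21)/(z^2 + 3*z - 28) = (z^2 + 2*z - 3)/(z - 4)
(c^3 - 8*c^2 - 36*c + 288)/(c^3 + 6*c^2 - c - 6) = (c^2 - 14*c + 48)/(c^2 - 1)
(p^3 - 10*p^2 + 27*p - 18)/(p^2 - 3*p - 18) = (p^2 - 4*p + 3)/(p + 3)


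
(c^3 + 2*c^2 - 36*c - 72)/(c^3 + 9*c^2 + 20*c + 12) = (c - 6)/(c + 1)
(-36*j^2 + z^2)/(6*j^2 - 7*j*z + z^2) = (6*j + z)/(-j + z)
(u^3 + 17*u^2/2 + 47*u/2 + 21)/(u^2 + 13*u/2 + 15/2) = (2*u^3 + 17*u^2 + 47*u + 42)/(2*u^2 + 13*u + 15)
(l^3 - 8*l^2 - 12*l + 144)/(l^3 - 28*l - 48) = (l - 6)/(l + 2)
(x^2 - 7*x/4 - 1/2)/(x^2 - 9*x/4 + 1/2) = (4*x + 1)/(4*x - 1)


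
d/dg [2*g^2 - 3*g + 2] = 4*g - 3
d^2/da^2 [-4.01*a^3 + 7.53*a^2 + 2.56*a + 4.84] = 15.06 - 24.06*a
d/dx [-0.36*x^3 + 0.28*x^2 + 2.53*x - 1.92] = -1.08*x^2 + 0.56*x + 2.53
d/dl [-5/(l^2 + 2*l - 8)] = 10*(l + 1)/(l^2 + 2*l - 8)^2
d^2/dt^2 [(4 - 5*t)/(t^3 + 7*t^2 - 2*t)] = 2*(-15*t^5 - 81*t^4 - 31*t^3 + 564*t^2 - 168*t + 16)/(t^3*(t^6 + 21*t^5 + 141*t^4 + 259*t^3 - 282*t^2 + 84*t - 8))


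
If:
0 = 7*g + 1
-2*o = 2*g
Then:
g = -1/7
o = 1/7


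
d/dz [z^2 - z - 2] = 2*z - 1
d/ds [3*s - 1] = 3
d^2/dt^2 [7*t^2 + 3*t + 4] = 14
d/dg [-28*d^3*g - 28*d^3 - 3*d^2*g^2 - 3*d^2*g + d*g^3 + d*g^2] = d*(-28*d^2 - 6*d*g - 3*d + 3*g^2 + 2*g)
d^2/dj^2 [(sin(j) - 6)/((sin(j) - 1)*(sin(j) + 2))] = (-sin(j)^4 + 24*sin(j)^3 + 32*sin(j)^2 + 48*sin(j) + 32)/((sin(j) - 1)^2*(sin(j) + 2)^3)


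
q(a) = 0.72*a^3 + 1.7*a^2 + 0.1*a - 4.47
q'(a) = 2.16*a^2 + 3.4*a + 0.1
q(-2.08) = -3.80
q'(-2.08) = 2.37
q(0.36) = -4.18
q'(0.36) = 1.60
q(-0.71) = -3.94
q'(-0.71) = -1.23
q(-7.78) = -241.41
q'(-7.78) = 104.39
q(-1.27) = -3.33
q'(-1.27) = -0.73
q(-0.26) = -4.39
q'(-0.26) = -0.64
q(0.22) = -4.36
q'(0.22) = 0.95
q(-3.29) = -12.04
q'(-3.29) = 12.29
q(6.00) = 212.85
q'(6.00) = 98.26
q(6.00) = 212.85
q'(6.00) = 98.26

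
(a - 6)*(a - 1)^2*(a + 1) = a^4 - 7*a^3 + 5*a^2 + 7*a - 6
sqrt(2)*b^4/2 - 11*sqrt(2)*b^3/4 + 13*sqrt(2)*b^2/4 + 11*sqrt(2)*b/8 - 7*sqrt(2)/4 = (b - 7/2)*(b - 2)*(b - sqrt(2)/2)*(sqrt(2)*b/2 + 1/2)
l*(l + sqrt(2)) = l^2 + sqrt(2)*l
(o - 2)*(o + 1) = o^2 - o - 2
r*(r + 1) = r^2 + r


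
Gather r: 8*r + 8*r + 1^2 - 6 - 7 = 16*r - 12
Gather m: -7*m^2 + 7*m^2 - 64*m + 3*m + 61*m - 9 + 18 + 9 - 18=0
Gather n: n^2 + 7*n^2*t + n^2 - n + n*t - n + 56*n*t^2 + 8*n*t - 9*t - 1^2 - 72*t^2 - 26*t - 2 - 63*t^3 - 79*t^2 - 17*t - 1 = n^2*(7*t + 2) + n*(56*t^2 + 9*t - 2) - 63*t^3 - 151*t^2 - 52*t - 4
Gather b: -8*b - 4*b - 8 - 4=-12*b - 12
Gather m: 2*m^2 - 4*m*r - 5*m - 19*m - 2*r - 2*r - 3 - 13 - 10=2*m^2 + m*(-4*r - 24) - 4*r - 26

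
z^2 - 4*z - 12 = (z - 6)*(z + 2)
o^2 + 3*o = o*(o + 3)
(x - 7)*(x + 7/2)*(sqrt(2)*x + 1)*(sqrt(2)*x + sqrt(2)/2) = 2*x^4 - 6*x^3 + sqrt(2)*x^3 - 105*x^2/2 - 3*sqrt(2)*x^2 - 105*sqrt(2)*x/4 - 49*x/2 - 49*sqrt(2)/4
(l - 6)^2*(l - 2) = l^3 - 14*l^2 + 60*l - 72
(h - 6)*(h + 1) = h^2 - 5*h - 6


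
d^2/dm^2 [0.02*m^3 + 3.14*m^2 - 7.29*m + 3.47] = 0.12*m + 6.28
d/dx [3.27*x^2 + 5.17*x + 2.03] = 6.54*x + 5.17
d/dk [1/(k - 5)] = -1/(k - 5)^2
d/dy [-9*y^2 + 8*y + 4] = 8 - 18*y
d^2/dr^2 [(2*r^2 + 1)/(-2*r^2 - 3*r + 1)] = 2*(12*r^3 - 24*r^2 - 18*r - 13)/(8*r^6 + 36*r^5 + 42*r^4 - 9*r^3 - 21*r^2 + 9*r - 1)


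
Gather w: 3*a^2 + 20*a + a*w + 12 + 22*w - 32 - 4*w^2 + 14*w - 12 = 3*a^2 + 20*a - 4*w^2 + w*(a + 36) - 32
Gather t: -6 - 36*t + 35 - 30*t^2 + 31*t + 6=-30*t^2 - 5*t + 35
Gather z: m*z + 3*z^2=m*z + 3*z^2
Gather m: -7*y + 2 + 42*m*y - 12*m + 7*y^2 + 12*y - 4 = m*(42*y - 12) + 7*y^2 + 5*y - 2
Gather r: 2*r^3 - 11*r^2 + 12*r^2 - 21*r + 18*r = 2*r^3 + r^2 - 3*r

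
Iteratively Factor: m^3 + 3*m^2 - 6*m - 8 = (m - 2)*(m^2 + 5*m + 4) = (m - 2)*(m + 1)*(m + 4)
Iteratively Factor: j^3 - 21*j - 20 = (j + 1)*(j^2 - j - 20) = (j - 5)*(j + 1)*(j + 4)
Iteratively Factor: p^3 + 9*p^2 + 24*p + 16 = (p + 1)*(p^2 + 8*p + 16) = (p + 1)*(p + 4)*(p + 4)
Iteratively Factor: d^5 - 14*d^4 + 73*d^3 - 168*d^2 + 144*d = (d)*(d^4 - 14*d^3 + 73*d^2 - 168*d + 144) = d*(d - 4)*(d^3 - 10*d^2 + 33*d - 36) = d*(d - 4)^2*(d^2 - 6*d + 9) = d*(d - 4)^2*(d - 3)*(d - 3)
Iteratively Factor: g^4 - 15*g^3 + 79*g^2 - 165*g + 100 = (g - 5)*(g^3 - 10*g^2 + 29*g - 20) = (g - 5)*(g - 4)*(g^2 - 6*g + 5) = (g - 5)*(g - 4)*(g - 1)*(g - 5)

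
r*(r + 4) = r^2 + 4*r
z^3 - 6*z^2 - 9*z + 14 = (z - 7)*(z - 1)*(z + 2)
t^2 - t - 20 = (t - 5)*(t + 4)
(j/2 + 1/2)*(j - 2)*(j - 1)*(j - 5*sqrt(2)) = j^4/2 - 5*sqrt(2)*j^3/2 - j^3 - j^2/2 + 5*sqrt(2)*j^2 + j + 5*sqrt(2)*j/2 - 5*sqrt(2)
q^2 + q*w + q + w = (q + 1)*(q + w)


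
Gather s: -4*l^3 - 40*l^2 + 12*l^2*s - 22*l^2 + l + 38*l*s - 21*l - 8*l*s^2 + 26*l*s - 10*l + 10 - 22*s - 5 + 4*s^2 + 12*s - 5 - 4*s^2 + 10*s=-4*l^3 - 62*l^2 - 8*l*s^2 - 30*l + s*(12*l^2 + 64*l)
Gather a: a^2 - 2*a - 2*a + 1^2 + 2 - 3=a^2 - 4*a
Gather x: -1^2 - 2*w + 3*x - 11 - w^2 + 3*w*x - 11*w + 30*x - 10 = -w^2 - 13*w + x*(3*w + 33) - 22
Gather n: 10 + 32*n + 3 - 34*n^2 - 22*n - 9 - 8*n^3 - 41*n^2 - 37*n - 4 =-8*n^3 - 75*n^2 - 27*n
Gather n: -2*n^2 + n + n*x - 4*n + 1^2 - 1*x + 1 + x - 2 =-2*n^2 + n*(x - 3)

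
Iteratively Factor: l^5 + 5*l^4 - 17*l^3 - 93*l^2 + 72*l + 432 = (l + 4)*(l^4 + l^3 - 21*l^2 - 9*l + 108) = (l - 3)*(l + 4)*(l^3 + 4*l^2 - 9*l - 36) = (l - 3)*(l + 4)^2*(l^2 - 9) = (l - 3)^2*(l + 4)^2*(l + 3)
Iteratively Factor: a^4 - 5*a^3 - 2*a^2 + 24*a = (a - 4)*(a^3 - a^2 - 6*a) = (a - 4)*(a - 3)*(a^2 + 2*a) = (a - 4)*(a - 3)*(a + 2)*(a)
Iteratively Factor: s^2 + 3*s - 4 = (s - 1)*(s + 4)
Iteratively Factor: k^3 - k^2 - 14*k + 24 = (k + 4)*(k^2 - 5*k + 6) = (k - 2)*(k + 4)*(k - 3)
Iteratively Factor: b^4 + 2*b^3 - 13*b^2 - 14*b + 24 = (b - 3)*(b^3 + 5*b^2 + 2*b - 8) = (b - 3)*(b + 4)*(b^2 + b - 2) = (b - 3)*(b - 1)*(b + 4)*(b + 2)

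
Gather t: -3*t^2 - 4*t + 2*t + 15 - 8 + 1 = -3*t^2 - 2*t + 8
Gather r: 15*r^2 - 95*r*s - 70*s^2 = 15*r^2 - 95*r*s - 70*s^2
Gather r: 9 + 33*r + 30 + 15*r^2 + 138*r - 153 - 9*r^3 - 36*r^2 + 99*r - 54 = -9*r^3 - 21*r^2 + 270*r - 168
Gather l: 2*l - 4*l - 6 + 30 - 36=-2*l - 12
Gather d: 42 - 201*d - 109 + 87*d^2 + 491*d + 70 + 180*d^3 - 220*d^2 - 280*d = 180*d^3 - 133*d^2 + 10*d + 3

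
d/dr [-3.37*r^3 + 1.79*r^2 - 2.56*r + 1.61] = -10.11*r^2 + 3.58*r - 2.56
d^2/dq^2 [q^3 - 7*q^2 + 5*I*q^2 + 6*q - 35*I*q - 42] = 6*q - 14 + 10*I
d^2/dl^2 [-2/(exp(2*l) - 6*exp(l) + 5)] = 4*(-4*(exp(l) - 3)^2*exp(l) + (2*exp(l) - 3)*(exp(2*l) - 6*exp(l) + 5))*exp(l)/(exp(2*l) - 6*exp(l) + 5)^3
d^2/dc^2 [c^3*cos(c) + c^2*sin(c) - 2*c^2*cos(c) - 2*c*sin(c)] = -c^3*cos(c) - 7*c^2*sin(c) + 2*c^2*cos(c) + 10*sqrt(2)*c*sin(c + pi/4) + 2*sin(c) - 8*cos(c)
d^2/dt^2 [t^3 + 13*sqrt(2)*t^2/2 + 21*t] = 6*t + 13*sqrt(2)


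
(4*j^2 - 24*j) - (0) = 4*j^2 - 24*j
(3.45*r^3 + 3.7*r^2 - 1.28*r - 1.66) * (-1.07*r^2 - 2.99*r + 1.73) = -3.6915*r^5 - 14.2745*r^4 - 3.7249*r^3 + 12.0044*r^2 + 2.749*r - 2.8718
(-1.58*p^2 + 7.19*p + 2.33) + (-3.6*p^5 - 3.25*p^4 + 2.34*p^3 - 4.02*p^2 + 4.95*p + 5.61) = -3.6*p^5 - 3.25*p^4 + 2.34*p^3 - 5.6*p^2 + 12.14*p + 7.94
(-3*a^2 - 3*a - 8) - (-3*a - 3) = -3*a^2 - 5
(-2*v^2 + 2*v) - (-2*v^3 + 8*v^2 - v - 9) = 2*v^3 - 10*v^2 + 3*v + 9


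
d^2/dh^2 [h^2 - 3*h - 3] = 2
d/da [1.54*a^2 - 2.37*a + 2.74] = 3.08*a - 2.37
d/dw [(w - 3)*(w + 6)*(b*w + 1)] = 3*b*w^2 + 6*b*w - 18*b + 2*w + 3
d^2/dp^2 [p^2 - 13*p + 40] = 2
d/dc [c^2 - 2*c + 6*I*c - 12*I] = 2*c - 2 + 6*I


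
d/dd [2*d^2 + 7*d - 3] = 4*d + 7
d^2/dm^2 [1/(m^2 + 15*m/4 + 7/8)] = 64*(-16*m^2 - 60*m + (8*m + 15)^2 - 14)/(8*m^2 + 30*m + 7)^3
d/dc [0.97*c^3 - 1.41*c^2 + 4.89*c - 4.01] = 2.91*c^2 - 2.82*c + 4.89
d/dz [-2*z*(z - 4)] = 8 - 4*z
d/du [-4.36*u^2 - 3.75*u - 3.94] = -8.72*u - 3.75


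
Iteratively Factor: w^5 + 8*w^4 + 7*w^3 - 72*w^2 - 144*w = (w + 4)*(w^4 + 4*w^3 - 9*w^2 - 36*w) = (w + 3)*(w + 4)*(w^3 + w^2 - 12*w) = (w - 3)*(w + 3)*(w + 4)*(w^2 + 4*w) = (w - 3)*(w + 3)*(w + 4)^2*(w)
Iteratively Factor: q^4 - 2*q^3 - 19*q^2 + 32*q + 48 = (q - 3)*(q^3 + q^2 - 16*q - 16) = (q - 3)*(q + 4)*(q^2 - 3*q - 4) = (q - 4)*(q - 3)*(q + 4)*(q + 1)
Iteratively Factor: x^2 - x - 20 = (x + 4)*(x - 5)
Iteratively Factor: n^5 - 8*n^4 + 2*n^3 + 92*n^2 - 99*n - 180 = (n - 3)*(n^4 - 5*n^3 - 13*n^2 + 53*n + 60) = (n - 5)*(n - 3)*(n^3 - 13*n - 12) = (n - 5)*(n - 4)*(n - 3)*(n^2 + 4*n + 3) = (n - 5)*(n - 4)*(n - 3)*(n + 1)*(n + 3)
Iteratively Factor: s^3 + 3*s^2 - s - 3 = (s + 1)*(s^2 + 2*s - 3) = (s + 1)*(s + 3)*(s - 1)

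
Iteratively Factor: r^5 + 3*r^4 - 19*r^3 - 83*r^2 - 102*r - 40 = (r - 5)*(r^4 + 8*r^3 + 21*r^2 + 22*r + 8) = (r - 5)*(r + 1)*(r^3 + 7*r^2 + 14*r + 8) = (r - 5)*(r + 1)^2*(r^2 + 6*r + 8) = (r - 5)*(r + 1)^2*(r + 2)*(r + 4)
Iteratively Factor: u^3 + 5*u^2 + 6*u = (u + 2)*(u^2 + 3*u) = (u + 2)*(u + 3)*(u)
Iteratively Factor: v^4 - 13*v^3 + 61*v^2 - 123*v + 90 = (v - 3)*(v^3 - 10*v^2 + 31*v - 30) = (v - 3)^2*(v^2 - 7*v + 10) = (v - 5)*(v - 3)^2*(v - 2)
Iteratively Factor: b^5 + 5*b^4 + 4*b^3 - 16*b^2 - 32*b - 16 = (b + 2)*(b^4 + 3*b^3 - 2*b^2 - 12*b - 8) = (b + 2)^2*(b^3 + b^2 - 4*b - 4) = (b + 1)*(b + 2)^2*(b^2 - 4) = (b + 1)*(b + 2)^3*(b - 2)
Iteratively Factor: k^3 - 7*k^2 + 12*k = (k - 4)*(k^2 - 3*k) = k*(k - 4)*(k - 3)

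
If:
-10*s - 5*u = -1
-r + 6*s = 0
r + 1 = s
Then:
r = -6/5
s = -1/5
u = 3/5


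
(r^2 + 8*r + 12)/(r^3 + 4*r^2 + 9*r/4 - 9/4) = 4*(r^2 + 8*r + 12)/(4*r^3 + 16*r^2 + 9*r - 9)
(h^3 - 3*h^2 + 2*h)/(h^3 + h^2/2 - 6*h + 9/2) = 2*h*(h - 2)/(2*h^2 + 3*h - 9)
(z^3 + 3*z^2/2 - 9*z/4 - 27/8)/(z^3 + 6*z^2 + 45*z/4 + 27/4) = (z - 3/2)/(z + 3)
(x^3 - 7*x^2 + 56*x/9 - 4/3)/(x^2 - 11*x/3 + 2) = (x^2 - 19*x/3 + 2)/(x - 3)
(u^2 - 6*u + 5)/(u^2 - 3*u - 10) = (u - 1)/(u + 2)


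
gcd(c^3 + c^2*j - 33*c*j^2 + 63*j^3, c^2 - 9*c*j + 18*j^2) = c - 3*j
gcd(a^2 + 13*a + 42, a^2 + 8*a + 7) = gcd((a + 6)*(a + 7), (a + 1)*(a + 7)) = a + 7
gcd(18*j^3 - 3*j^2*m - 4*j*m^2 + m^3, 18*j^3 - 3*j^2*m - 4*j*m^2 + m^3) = 18*j^3 - 3*j^2*m - 4*j*m^2 + m^3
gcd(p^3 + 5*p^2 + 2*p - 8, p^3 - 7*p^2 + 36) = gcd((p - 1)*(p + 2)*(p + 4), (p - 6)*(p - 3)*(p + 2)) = p + 2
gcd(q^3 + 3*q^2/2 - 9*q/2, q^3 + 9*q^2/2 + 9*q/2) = q^2 + 3*q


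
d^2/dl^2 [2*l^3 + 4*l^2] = 12*l + 8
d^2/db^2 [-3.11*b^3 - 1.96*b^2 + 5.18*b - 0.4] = -18.66*b - 3.92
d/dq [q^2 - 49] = 2*q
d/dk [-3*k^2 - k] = -6*k - 1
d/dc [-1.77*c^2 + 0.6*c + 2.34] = 0.6 - 3.54*c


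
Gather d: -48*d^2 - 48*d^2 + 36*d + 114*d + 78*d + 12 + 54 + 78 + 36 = -96*d^2 + 228*d + 180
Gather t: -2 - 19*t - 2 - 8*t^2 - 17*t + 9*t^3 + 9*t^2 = 9*t^3 + t^2 - 36*t - 4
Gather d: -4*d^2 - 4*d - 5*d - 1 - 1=-4*d^2 - 9*d - 2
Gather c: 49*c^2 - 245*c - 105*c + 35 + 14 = 49*c^2 - 350*c + 49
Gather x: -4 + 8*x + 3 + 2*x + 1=10*x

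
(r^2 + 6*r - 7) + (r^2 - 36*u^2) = 2*r^2 + 6*r - 36*u^2 - 7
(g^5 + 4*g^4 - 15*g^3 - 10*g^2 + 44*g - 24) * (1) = g^5 + 4*g^4 - 15*g^3 - 10*g^2 + 44*g - 24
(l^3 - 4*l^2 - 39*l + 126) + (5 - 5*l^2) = l^3 - 9*l^2 - 39*l + 131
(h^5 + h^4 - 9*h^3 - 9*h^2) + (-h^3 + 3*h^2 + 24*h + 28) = h^5 + h^4 - 10*h^3 - 6*h^2 + 24*h + 28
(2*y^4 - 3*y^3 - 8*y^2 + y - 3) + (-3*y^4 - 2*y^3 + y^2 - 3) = -y^4 - 5*y^3 - 7*y^2 + y - 6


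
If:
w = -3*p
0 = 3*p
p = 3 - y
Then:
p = 0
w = 0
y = 3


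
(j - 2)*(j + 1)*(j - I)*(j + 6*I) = j^4 - j^3 + 5*I*j^3 + 4*j^2 - 5*I*j^2 - 6*j - 10*I*j - 12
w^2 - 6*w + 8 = (w - 4)*(w - 2)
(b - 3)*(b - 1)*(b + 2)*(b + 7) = b^4 + 5*b^3 - 19*b^2 - 29*b + 42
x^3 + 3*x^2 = x^2*(x + 3)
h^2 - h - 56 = (h - 8)*(h + 7)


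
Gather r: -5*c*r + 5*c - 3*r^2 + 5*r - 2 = 5*c - 3*r^2 + r*(5 - 5*c) - 2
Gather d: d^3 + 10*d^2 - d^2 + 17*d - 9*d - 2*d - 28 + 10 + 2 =d^3 + 9*d^2 + 6*d - 16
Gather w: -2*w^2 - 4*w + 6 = -2*w^2 - 4*w + 6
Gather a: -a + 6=6 - a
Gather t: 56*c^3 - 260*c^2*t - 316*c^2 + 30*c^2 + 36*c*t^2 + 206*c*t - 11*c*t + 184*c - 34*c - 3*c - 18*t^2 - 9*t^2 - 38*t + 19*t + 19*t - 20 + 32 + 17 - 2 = 56*c^3 - 286*c^2 + 147*c + t^2*(36*c - 27) + t*(-260*c^2 + 195*c) + 27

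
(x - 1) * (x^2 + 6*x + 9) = x^3 + 5*x^2 + 3*x - 9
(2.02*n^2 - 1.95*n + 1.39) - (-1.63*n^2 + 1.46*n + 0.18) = 3.65*n^2 - 3.41*n + 1.21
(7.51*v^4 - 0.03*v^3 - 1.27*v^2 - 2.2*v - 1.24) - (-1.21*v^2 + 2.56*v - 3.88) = 7.51*v^4 - 0.03*v^3 - 0.0600000000000001*v^2 - 4.76*v + 2.64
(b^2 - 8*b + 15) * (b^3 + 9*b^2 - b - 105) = b^5 + b^4 - 58*b^3 + 38*b^2 + 825*b - 1575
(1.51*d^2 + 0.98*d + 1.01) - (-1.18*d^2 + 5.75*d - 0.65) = 2.69*d^2 - 4.77*d + 1.66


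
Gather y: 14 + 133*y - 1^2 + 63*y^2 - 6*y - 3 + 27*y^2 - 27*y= 90*y^2 + 100*y + 10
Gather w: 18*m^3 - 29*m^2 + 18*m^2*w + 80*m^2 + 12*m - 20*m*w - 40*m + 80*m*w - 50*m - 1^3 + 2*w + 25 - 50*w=18*m^3 + 51*m^2 - 78*m + w*(18*m^2 + 60*m - 48) + 24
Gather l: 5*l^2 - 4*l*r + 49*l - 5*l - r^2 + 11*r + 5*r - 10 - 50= 5*l^2 + l*(44 - 4*r) - r^2 + 16*r - 60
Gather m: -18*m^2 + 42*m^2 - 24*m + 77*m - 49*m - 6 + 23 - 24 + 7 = 24*m^2 + 4*m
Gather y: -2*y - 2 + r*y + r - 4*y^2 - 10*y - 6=r - 4*y^2 + y*(r - 12) - 8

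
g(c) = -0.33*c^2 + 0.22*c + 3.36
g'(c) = 0.22 - 0.66*c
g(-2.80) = 0.16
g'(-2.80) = 2.07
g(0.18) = 3.39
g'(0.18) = 0.10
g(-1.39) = 2.42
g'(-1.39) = 1.14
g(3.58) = -0.08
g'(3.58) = -2.14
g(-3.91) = -2.55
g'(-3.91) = 2.80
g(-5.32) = -7.15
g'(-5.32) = 3.73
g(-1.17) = 2.65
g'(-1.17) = 0.99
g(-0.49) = 3.17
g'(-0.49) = 0.54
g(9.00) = -21.39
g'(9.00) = -5.72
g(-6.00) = -9.84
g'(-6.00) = 4.18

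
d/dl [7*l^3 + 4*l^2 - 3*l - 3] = 21*l^2 + 8*l - 3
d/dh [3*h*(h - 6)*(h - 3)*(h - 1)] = 12*h^3 - 90*h^2 + 162*h - 54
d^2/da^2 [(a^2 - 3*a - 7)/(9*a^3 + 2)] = 2*(81*a^6 - 729*a^5 - 3402*a^4 - 126*a^3 + 324*a^2 + 378*a + 4)/(729*a^9 + 486*a^6 + 108*a^3 + 8)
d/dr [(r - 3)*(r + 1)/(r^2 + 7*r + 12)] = 3*(3*r^2 + 10*r - 1)/(r^4 + 14*r^3 + 73*r^2 + 168*r + 144)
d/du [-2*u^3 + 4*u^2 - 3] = 2*u*(4 - 3*u)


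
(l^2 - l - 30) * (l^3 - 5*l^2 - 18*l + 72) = l^5 - 6*l^4 - 43*l^3 + 240*l^2 + 468*l - 2160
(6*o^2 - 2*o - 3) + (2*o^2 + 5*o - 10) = 8*o^2 + 3*o - 13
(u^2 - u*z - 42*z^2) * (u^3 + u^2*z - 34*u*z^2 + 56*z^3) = u^5 - 77*u^3*z^2 + 48*u^2*z^3 + 1372*u*z^4 - 2352*z^5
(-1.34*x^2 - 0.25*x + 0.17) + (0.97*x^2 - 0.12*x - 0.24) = -0.37*x^2 - 0.37*x - 0.07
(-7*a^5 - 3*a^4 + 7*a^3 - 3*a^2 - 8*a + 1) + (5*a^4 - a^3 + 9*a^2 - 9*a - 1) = -7*a^5 + 2*a^4 + 6*a^3 + 6*a^2 - 17*a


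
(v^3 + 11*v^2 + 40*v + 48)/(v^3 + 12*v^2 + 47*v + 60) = (v + 4)/(v + 5)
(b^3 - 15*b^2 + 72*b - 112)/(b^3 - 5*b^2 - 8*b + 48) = (b - 7)/(b + 3)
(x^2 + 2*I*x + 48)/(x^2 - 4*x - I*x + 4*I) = (x^2 + 2*I*x + 48)/(x^2 - 4*x - I*x + 4*I)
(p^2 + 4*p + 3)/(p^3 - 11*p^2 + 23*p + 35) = (p + 3)/(p^2 - 12*p + 35)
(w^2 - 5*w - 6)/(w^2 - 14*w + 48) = (w + 1)/(w - 8)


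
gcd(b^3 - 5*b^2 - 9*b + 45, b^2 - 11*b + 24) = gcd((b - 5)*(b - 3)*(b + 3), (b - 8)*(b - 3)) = b - 3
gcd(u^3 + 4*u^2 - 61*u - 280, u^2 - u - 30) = u + 5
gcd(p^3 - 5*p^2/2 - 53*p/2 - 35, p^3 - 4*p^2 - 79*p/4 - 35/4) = p^2 - 9*p/2 - 35/2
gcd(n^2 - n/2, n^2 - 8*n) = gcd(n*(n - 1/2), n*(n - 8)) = n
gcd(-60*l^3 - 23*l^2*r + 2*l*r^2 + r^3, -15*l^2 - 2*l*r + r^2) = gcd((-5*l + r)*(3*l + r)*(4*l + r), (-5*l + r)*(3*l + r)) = -15*l^2 - 2*l*r + r^2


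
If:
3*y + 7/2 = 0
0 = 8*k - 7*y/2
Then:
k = -49/96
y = -7/6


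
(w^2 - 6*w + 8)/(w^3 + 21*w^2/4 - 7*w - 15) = 4*(w - 4)/(4*w^2 + 29*w + 30)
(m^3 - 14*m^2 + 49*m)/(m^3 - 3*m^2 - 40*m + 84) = m*(m - 7)/(m^2 + 4*m - 12)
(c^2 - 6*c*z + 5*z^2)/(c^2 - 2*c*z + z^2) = (-c + 5*z)/(-c + z)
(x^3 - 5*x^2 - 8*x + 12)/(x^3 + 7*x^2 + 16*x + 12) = (x^2 - 7*x + 6)/(x^2 + 5*x + 6)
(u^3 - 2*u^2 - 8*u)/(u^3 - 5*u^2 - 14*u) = (u - 4)/(u - 7)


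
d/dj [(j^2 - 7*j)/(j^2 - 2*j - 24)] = (5*j^2 - 48*j + 168)/(j^4 - 4*j^3 - 44*j^2 + 96*j + 576)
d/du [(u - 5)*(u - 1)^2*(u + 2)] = 4*u^3 - 15*u^2 - 6*u + 17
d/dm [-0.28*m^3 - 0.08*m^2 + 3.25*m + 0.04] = -0.84*m^2 - 0.16*m + 3.25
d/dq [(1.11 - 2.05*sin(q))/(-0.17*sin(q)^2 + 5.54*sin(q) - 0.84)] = (-0.3485*sin(q)^2 + 0.3774*sin(q) - 4.4274)*cos(q)/(0.0289*sin(q)^4 - 1.8836*sin(q)^3 + 30.9772*sin(q)^2 - 9.3072*sin(q) + 0.7056)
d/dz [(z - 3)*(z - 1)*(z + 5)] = 3*z^2 + 2*z - 17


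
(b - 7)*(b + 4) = b^2 - 3*b - 28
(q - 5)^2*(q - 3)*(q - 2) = q^4 - 15*q^3 + 81*q^2 - 185*q + 150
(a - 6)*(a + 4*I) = a^2 - 6*a + 4*I*a - 24*I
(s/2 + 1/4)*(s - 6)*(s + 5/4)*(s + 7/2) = s^4/2 - 3*s^3/8 - 99*s^2/8 - 613*s/32 - 105/16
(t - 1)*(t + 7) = t^2 + 6*t - 7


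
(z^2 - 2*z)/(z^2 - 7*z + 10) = z/(z - 5)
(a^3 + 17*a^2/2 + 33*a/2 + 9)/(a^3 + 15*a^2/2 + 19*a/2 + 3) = (2*a + 3)/(2*a + 1)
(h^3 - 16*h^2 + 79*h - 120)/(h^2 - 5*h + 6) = (h^2 - 13*h + 40)/(h - 2)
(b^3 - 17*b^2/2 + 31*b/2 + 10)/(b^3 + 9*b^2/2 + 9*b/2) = (2*b^3 - 17*b^2 + 31*b + 20)/(b*(2*b^2 + 9*b + 9))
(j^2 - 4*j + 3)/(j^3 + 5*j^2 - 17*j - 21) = (j - 1)/(j^2 + 8*j + 7)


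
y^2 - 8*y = y*(y - 8)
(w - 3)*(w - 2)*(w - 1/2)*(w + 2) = w^4 - 7*w^3/2 - 5*w^2/2 + 14*w - 6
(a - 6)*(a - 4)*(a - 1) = a^3 - 11*a^2 + 34*a - 24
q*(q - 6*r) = q^2 - 6*q*r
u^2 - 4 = (u - 2)*(u + 2)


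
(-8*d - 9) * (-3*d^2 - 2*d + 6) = 24*d^3 + 43*d^2 - 30*d - 54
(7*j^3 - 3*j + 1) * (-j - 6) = -7*j^4 - 42*j^3 + 3*j^2 + 17*j - 6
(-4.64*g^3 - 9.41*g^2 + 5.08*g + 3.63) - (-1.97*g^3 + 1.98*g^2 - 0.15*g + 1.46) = -2.67*g^3 - 11.39*g^2 + 5.23*g + 2.17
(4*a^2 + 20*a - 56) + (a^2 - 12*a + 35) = 5*a^2 + 8*a - 21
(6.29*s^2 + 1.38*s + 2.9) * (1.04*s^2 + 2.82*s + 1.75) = 6.5416*s^4 + 19.173*s^3 + 17.9151*s^2 + 10.593*s + 5.075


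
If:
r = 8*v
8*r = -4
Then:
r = -1/2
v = -1/16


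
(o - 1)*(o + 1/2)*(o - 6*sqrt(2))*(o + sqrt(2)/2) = o^4 - 11*sqrt(2)*o^3/2 - o^3/2 - 13*o^2/2 + 11*sqrt(2)*o^2/4 + 3*o + 11*sqrt(2)*o/4 + 3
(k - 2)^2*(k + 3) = k^3 - k^2 - 8*k + 12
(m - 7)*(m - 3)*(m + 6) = m^3 - 4*m^2 - 39*m + 126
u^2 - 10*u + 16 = (u - 8)*(u - 2)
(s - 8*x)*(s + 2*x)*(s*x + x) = s^3*x - 6*s^2*x^2 + s^2*x - 16*s*x^3 - 6*s*x^2 - 16*x^3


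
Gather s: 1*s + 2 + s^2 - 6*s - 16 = s^2 - 5*s - 14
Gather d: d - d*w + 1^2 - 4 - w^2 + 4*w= d*(1 - w) - w^2 + 4*w - 3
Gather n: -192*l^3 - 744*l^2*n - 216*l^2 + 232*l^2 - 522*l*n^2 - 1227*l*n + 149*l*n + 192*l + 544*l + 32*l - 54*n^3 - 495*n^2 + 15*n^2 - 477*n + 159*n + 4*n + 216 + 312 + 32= -192*l^3 + 16*l^2 + 768*l - 54*n^3 + n^2*(-522*l - 480) + n*(-744*l^2 - 1078*l - 314) + 560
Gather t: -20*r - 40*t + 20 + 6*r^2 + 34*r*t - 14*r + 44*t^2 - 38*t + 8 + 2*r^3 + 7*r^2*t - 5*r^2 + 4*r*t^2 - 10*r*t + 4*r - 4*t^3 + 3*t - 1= 2*r^3 + r^2 - 30*r - 4*t^3 + t^2*(4*r + 44) + t*(7*r^2 + 24*r - 75) + 27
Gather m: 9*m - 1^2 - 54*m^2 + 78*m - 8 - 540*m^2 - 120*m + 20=-594*m^2 - 33*m + 11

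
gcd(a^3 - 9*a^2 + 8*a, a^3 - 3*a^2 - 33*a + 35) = a - 1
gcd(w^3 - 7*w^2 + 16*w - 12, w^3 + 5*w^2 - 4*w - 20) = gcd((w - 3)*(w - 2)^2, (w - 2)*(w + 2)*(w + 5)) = w - 2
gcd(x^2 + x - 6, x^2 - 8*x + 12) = x - 2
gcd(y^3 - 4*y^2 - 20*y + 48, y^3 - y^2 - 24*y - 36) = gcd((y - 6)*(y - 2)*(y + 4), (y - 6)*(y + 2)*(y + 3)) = y - 6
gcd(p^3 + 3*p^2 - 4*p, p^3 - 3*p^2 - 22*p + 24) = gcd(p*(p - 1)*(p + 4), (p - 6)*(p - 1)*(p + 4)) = p^2 + 3*p - 4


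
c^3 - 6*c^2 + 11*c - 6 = (c - 3)*(c - 2)*(c - 1)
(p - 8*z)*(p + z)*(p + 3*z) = p^3 - 4*p^2*z - 29*p*z^2 - 24*z^3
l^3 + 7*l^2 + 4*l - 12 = (l - 1)*(l + 2)*(l + 6)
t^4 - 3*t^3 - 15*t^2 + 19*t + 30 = (t - 5)*(t - 2)*(t + 1)*(t + 3)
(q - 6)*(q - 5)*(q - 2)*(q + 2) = q^4 - 11*q^3 + 26*q^2 + 44*q - 120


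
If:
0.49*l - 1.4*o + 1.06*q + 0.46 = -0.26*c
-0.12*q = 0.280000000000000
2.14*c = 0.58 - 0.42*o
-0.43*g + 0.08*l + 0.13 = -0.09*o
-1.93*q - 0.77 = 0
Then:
No Solution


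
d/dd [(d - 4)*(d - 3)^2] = (d - 3)*(3*d - 11)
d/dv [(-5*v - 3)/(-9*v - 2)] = -17/(9*v + 2)^2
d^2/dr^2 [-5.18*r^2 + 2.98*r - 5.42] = -10.3600000000000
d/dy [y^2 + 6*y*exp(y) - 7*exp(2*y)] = 6*y*exp(y) + 2*y - 14*exp(2*y) + 6*exp(y)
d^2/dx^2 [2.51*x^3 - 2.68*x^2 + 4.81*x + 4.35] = 15.06*x - 5.36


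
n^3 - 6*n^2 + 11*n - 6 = (n - 3)*(n - 2)*(n - 1)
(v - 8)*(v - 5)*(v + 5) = v^3 - 8*v^2 - 25*v + 200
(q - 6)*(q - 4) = q^2 - 10*q + 24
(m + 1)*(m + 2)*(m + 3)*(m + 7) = m^4 + 13*m^3 + 53*m^2 + 83*m + 42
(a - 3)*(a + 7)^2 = a^3 + 11*a^2 + 7*a - 147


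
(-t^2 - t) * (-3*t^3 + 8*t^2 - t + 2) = 3*t^5 - 5*t^4 - 7*t^3 - t^2 - 2*t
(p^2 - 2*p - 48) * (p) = p^3 - 2*p^2 - 48*p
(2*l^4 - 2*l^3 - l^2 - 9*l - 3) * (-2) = -4*l^4 + 4*l^3 + 2*l^2 + 18*l + 6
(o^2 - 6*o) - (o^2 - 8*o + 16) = 2*o - 16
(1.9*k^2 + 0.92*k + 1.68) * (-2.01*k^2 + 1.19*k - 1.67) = -3.819*k^4 + 0.4118*k^3 - 5.455*k^2 + 0.4628*k - 2.8056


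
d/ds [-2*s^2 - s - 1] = -4*s - 1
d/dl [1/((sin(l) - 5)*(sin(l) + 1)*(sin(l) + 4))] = 3*(cos(l)^2 + 6)*cos(l)/((sin(l) - 5)^2*(sin(l) + 1)^2*(sin(l) + 4)^2)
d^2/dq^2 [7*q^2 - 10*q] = 14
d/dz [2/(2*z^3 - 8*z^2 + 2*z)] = (-3*z^2 + 8*z - 1)/(z^2*(z^2 - 4*z + 1)^2)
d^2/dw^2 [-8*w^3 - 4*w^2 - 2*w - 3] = -48*w - 8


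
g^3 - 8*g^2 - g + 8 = (g - 8)*(g - 1)*(g + 1)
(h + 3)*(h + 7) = h^2 + 10*h + 21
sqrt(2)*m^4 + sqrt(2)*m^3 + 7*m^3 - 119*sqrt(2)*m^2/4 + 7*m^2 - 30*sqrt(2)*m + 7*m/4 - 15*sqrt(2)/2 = (m + 1/2)*(m - 5*sqrt(2)/2)*(m + 6*sqrt(2))*(sqrt(2)*m + sqrt(2)/2)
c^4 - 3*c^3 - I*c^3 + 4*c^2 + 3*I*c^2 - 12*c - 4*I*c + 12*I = (c - 3)*(c - 2*I)*(c - I)*(c + 2*I)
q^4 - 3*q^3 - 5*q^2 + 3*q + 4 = (q - 4)*(q - 1)*(q + 1)^2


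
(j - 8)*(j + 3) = j^2 - 5*j - 24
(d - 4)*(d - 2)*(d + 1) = d^3 - 5*d^2 + 2*d + 8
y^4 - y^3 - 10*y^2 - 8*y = y*(y - 4)*(y + 1)*(y + 2)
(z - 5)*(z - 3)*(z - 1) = z^3 - 9*z^2 + 23*z - 15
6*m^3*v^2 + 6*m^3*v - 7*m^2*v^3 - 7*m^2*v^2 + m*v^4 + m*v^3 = v*(-6*m + v)*(-m + v)*(m*v + m)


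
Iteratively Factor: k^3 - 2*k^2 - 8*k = (k)*(k^2 - 2*k - 8) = k*(k + 2)*(k - 4)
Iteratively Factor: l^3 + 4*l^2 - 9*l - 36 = (l - 3)*(l^2 + 7*l + 12) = (l - 3)*(l + 3)*(l + 4)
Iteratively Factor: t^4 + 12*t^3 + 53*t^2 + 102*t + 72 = (t + 4)*(t^3 + 8*t^2 + 21*t + 18) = (t + 2)*(t + 4)*(t^2 + 6*t + 9) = (t + 2)*(t + 3)*(t + 4)*(t + 3)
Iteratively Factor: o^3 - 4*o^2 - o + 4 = (o - 1)*(o^2 - 3*o - 4) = (o - 4)*(o - 1)*(o + 1)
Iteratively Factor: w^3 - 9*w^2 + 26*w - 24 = (w - 2)*(w^2 - 7*w + 12) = (w - 4)*(w - 2)*(w - 3)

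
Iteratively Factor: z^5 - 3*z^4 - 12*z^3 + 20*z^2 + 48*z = (z + 2)*(z^4 - 5*z^3 - 2*z^2 + 24*z) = (z - 3)*(z + 2)*(z^3 - 2*z^2 - 8*z) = (z - 4)*(z - 3)*(z + 2)*(z^2 + 2*z) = z*(z - 4)*(z - 3)*(z + 2)*(z + 2)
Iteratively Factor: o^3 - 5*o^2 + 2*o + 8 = (o - 2)*(o^2 - 3*o - 4) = (o - 2)*(o + 1)*(o - 4)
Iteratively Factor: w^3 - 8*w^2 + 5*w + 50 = (w - 5)*(w^2 - 3*w - 10) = (w - 5)^2*(w + 2)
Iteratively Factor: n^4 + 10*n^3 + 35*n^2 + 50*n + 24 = (n + 4)*(n^3 + 6*n^2 + 11*n + 6) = (n + 3)*(n + 4)*(n^2 + 3*n + 2) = (n + 1)*(n + 3)*(n + 4)*(n + 2)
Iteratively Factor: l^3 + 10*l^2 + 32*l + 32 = (l + 4)*(l^2 + 6*l + 8) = (l + 4)^2*(l + 2)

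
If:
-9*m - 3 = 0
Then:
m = -1/3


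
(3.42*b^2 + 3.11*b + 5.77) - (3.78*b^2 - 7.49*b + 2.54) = -0.36*b^2 + 10.6*b + 3.23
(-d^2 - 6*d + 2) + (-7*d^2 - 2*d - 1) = -8*d^2 - 8*d + 1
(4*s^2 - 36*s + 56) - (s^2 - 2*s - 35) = 3*s^2 - 34*s + 91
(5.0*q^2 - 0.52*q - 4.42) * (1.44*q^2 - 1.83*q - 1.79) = 7.2*q^4 - 9.8988*q^3 - 14.3632*q^2 + 9.0194*q + 7.9118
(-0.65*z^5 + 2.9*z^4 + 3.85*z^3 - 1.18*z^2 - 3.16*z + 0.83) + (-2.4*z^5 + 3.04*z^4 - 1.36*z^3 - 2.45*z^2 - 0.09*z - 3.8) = -3.05*z^5 + 5.94*z^4 + 2.49*z^3 - 3.63*z^2 - 3.25*z - 2.97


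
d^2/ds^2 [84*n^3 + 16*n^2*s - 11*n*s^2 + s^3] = -22*n + 6*s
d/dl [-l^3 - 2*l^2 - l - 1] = -3*l^2 - 4*l - 1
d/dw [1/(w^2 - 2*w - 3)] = 2*(1 - w)/(-w^2 + 2*w + 3)^2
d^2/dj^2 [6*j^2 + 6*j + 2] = 12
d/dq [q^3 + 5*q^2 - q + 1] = 3*q^2 + 10*q - 1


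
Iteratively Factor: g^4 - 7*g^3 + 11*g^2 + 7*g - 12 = (g - 4)*(g^3 - 3*g^2 - g + 3) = (g - 4)*(g - 3)*(g^2 - 1) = (g - 4)*(g - 3)*(g - 1)*(g + 1)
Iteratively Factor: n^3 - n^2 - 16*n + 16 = (n + 4)*(n^2 - 5*n + 4) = (n - 1)*(n + 4)*(n - 4)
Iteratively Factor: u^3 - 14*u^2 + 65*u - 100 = (u - 5)*(u^2 - 9*u + 20) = (u - 5)^2*(u - 4)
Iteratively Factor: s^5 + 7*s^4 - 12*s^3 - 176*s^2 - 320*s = (s)*(s^4 + 7*s^3 - 12*s^2 - 176*s - 320) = s*(s + 4)*(s^3 + 3*s^2 - 24*s - 80) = s*(s + 4)^2*(s^2 - s - 20) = s*(s - 5)*(s + 4)^2*(s + 4)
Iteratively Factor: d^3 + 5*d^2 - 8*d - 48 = (d - 3)*(d^2 + 8*d + 16) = (d - 3)*(d + 4)*(d + 4)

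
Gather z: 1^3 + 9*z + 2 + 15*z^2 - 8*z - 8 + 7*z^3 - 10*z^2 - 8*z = 7*z^3 + 5*z^2 - 7*z - 5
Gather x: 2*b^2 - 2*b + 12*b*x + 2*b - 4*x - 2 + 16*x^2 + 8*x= 2*b^2 + 16*x^2 + x*(12*b + 4) - 2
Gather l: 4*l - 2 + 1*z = 4*l + z - 2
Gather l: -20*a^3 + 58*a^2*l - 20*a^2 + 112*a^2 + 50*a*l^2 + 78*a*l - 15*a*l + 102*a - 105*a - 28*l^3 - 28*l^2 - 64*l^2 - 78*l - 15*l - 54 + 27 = -20*a^3 + 92*a^2 - 3*a - 28*l^3 + l^2*(50*a - 92) + l*(58*a^2 + 63*a - 93) - 27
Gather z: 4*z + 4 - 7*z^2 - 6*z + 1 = -7*z^2 - 2*z + 5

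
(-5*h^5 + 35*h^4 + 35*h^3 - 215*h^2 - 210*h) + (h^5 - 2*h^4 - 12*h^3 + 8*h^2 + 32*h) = -4*h^5 + 33*h^4 + 23*h^3 - 207*h^2 - 178*h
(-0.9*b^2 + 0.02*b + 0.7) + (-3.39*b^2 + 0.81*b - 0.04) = -4.29*b^2 + 0.83*b + 0.66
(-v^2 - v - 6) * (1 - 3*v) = 3*v^3 + 2*v^2 + 17*v - 6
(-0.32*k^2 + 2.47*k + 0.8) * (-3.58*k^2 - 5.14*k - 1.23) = 1.1456*k^4 - 7.1978*k^3 - 15.1662*k^2 - 7.1501*k - 0.984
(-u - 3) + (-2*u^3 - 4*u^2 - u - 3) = -2*u^3 - 4*u^2 - 2*u - 6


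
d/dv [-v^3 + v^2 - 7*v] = -3*v^2 + 2*v - 7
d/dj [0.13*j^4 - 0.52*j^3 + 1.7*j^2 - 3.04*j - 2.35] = 0.52*j^3 - 1.56*j^2 + 3.4*j - 3.04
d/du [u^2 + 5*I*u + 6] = 2*u + 5*I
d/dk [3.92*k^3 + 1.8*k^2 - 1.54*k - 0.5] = 11.76*k^2 + 3.6*k - 1.54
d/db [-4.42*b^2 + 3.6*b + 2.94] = 3.6 - 8.84*b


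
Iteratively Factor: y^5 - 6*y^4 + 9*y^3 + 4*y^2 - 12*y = (y - 3)*(y^4 - 3*y^3 + 4*y) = (y - 3)*(y - 2)*(y^3 - y^2 - 2*y) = (y - 3)*(y - 2)^2*(y^2 + y) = (y - 3)*(y - 2)^2*(y + 1)*(y)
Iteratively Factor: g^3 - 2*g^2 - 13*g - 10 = (g + 1)*(g^2 - 3*g - 10) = (g + 1)*(g + 2)*(g - 5)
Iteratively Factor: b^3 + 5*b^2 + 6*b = (b + 3)*(b^2 + 2*b) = (b + 2)*(b + 3)*(b)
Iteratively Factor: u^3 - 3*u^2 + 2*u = (u - 2)*(u^2 - u) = u*(u - 2)*(u - 1)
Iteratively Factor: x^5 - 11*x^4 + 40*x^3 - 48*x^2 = (x - 4)*(x^4 - 7*x^3 + 12*x^2) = x*(x - 4)*(x^3 - 7*x^2 + 12*x) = x*(x - 4)^2*(x^2 - 3*x) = x*(x - 4)^2*(x - 3)*(x)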